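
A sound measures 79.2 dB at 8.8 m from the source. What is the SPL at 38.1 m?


Given values:
  SPL1 = 79.2 dB, r1 = 8.8 m, r2 = 38.1 m
Formula: SPL2 = SPL1 - 20 * log10(r2 / r1)
Compute ratio: r2 / r1 = 38.1 / 8.8 = 4.3295
Compute log10: log10(4.3295) = 0.636438
Compute drop: 20 * 0.636438 = 12.7288
SPL2 = 79.2 - 12.7288 = 66.47

66.47 dB


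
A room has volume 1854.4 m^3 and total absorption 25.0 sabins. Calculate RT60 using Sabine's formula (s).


Given values:
  V = 1854.4 m^3
  A = 25.0 sabins
Formula: RT60 = 0.161 * V / A
Numerator: 0.161 * 1854.4 = 298.5584
RT60 = 298.5584 / 25.0 = 11.942

11.942 s


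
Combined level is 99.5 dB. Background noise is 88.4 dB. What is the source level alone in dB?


Given values:
  L_total = 99.5 dB, L_bg = 88.4 dB
Formula: L_source = 10 * log10(10^(L_total/10) - 10^(L_bg/10))
Convert to linear:
  10^(99.5/10) = 8912509381.3374
  10^(88.4/10) = 691830970.9189
Difference: 8912509381.3374 - 691830970.9189 = 8220678410.4185
L_source = 10 * log10(8220678410.4185) = 99.15

99.15 dB


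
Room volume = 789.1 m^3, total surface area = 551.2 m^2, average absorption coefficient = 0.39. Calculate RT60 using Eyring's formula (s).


Given values:
  V = 789.1 m^3, S = 551.2 m^2, alpha = 0.39
Formula: RT60 = 0.161 * V / (-S * ln(1 - alpha))
Compute ln(1 - 0.39) = ln(0.61) = -0.494296
Denominator: -551.2 * -0.494296 = 272.456
Numerator: 0.161 * 789.1 = 127.0451
RT60 = 127.0451 / 272.456 = 0.466

0.466 s


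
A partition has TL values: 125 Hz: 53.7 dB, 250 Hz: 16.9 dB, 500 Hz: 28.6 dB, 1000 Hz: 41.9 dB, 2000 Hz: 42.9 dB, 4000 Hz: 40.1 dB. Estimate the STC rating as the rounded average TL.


Given TL values at each frequency:
  125 Hz: 53.7 dB
  250 Hz: 16.9 dB
  500 Hz: 28.6 dB
  1000 Hz: 41.9 dB
  2000 Hz: 42.9 dB
  4000 Hz: 40.1 dB
Formula: STC ~ round(average of TL values)
Sum = 53.7 + 16.9 + 28.6 + 41.9 + 42.9 + 40.1 = 224.1
Average = 224.1 / 6 = 37.35
Rounded: 37

37


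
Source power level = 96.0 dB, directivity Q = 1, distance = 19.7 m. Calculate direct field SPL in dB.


Given values:
  Lw = 96.0 dB, Q = 1, r = 19.7 m
Formula: SPL = Lw + 10 * log10(Q / (4 * pi * r^2))
Compute 4 * pi * r^2 = 4 * pi * 19.7^2 = 4876.8828
Compute Q / denom = 1 / 4876.8828 = 0.00020505
Compute 10 * log10(0.00020505) = -36.8814
SPL = 96.0 + (-36.8814) = 59.12

59.12 dB


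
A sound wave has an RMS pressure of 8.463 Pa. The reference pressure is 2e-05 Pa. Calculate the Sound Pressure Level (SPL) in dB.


Given values:
  p = 8.463 Pa
  p_ref = 2e-05 Pa
Formula: SPL = 20 * log10(p / p_ref)
Compute ratio: p / p_ref = 8.463 / 2e-05 = 423150
Compute log10: log10(423150) = 5.626494
Multiply: SPL = 20 * 5.626494 = 112.53

112.53 dB


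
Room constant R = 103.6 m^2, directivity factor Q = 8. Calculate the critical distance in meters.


Given values:
  R = 103.6 m^2, Q = 8
Formula: d_c = 0.141 * sqrt(Q * R)
Compute Q * R = 8 * 103.6 = 828.8
Compute sqrt(828.8) = 28.7889
d_c = 0.141 * 28.7889 = 4.059

4.059 m


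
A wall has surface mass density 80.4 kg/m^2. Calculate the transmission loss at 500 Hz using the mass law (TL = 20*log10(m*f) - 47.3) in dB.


Given values:
  m = 80.4 kg/m^2, f = 500 Hz
Formula: TL = 20 * log10(m * f) - 47.3
Compute m * f = 80.4 * 500 = 40200.0
Compute log10(40200.0) = 4.604226
Compute 20 * 4.604226 = 92.0845
TL = 92.0845 - 47.3 = 44.78

44.78 dB


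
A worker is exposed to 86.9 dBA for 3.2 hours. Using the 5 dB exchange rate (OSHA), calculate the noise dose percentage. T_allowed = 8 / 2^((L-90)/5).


Given values:
  L = 86.9 dBA, T = 3.2 hours
Formula: T_allowed = 8 / 2^((L - 90) / 5)
Compute exponent: (86.9 - 90) / 5 = -0.62
Compute 2^(-0.62) = 0.650671
T_allowed = 8 / 0.650671 = 12.295 hours
Dose = (T / T_allowed) * 100
Dose = (3.2 / 12.295) * 100 = 26.03

26.03 %


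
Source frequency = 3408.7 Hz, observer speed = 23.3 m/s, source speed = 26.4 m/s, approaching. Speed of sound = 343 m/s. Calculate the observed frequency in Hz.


Given values:
  f_s = 3408.7 Hz, v_o = 23.3 m/s, v_s = 26.4 m/s
  Direction: approaching
Formula: f_o = f_s * (c + v_o) / (c - v_s)
Numerator: c + v_o = 343 + 23.3 = 366.3
Denominator: c - v_s = 343 - 26.4 = 316.6
f_o = 3408.7 * 366.3 / 316.6 = 3943.8

3943.8 Hz


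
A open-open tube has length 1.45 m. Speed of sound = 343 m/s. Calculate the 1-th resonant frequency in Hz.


Given values:
  Tube type: open-open, L = 1.45 m, c = 343 m/s, n = 1
Formula: f_n = n * c / (2 * L)
Compute 2 * L = 2 * 1.45 = 2.9
f = 1 * 343 / 2.9
f = 118.28

118.28 Hz


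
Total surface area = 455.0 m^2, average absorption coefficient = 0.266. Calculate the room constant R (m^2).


Given values:
  S = 455.0 m^2, alpha = 0.266
Formula: R = S * alpha / (1 - alpha)
Numerator: 455.0 * 0.266 = 121.03
Denominator: 1 - 0.266 = 0.734
R = 121.03 / 0.734 = 164.89

164.89 m^2


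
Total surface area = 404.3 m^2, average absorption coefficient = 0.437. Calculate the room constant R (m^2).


Given values:
  S = 404.3 m^2, alpha = 0.437
Formula: R = S * alpha / (1 - alpha)
Numerator: 404.3 * 0.437 = 176.6791
Denominator: 1 - 0.437 = 0.563
R = 176.6791 / 0.563 = 313.82

313.82 m^2


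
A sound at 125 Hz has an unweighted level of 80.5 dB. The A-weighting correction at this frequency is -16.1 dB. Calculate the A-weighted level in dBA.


Given values:
  SPL = 80.5 dB
  A-weighting at 125 Hz = -16.1 dB
Formula: L_A = SPL + A_weight
L_A = 80.5 + (-16.1)
L_A = 64.4

64.4 dBA


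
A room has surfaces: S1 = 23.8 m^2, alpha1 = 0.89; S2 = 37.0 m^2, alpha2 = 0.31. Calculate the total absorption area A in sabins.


Given surfaces:
  Surface 1: 23.8 * 0.89 = 21.182
  Surface 2: 37.0 * 0.31 = 11.47
Formula: A = sum(Si * alpha_i)
A = 21.182 + 11.47
A = 32.65

32.65 sabins


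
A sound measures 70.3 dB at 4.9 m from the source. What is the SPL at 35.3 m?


Given values:
  SPL1 = 70.3 dB, r1 = 4.9 m, r2 = 35.3 m
Formula: SPL2 = SPL1 - 20 * log10(r2 / r1)
Compute ratio: r2 / r1 = 35.3 / 4.9 = 7.2041
Compute log10: log10(7.2041) = 0.85758
Compute drop: 20 * 0.85758 = 17.1516
SPL2 = 70.3 - 17.1516 = 53.15

53.15 dB


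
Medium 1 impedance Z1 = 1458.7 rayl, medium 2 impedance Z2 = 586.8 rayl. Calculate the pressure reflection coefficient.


Given values:
  Z1 = 1458.7 rayl, Z2 = 586.8 rayl
Formula: R = (Z2 - Z1) / (Z2 + Z1)
Numerator: Z2 - Z1 = 586.8 - 1458.7 = -871.9
Denominator: Z2 + Z1 = 586.8 + 1458.7 = 2045.5
R = -871.9 / 2045.5 = -0.4263

-0.4263


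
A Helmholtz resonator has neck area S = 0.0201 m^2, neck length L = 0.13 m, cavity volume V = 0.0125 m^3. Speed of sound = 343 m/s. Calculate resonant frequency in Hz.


Given values:
  S = 0.0201 m^2, L = 0.13 m, V = 0.0125 m^3, c = 343 m/s
Formula: f = (c / (2*pi)) * sqrt(S / (V * L))
Compute V * L = 0.0125 * 0.13 = 0.001625
Compute S / (V * L) = 0.0201 / 0.001625 = 12.3692
Compute sqrt(12.3692) = 3.516987
Compute c / (2*pi) = 343 / 6.283185 = 54.590148
f = 54.590148 * 3.516987 = 191.99

191.99 Hz


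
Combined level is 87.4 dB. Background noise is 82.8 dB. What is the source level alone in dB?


Given values:
  L_total = 87.4 dB, L_bg = 82.8 dB
Formula: L_source = 10 * log10(10^(L_total/10) - 10^(L_bg/10))
Convert to linear:
  10^(87.4/10) = 549540873.8576
  10^(82.8/10) = 190546071.7963
Difference: 549540873.8576 - 190546071.7963 = 358994802.0613
L_source = 10 * log10(358994802.0613) = 85.55

85.55 dB


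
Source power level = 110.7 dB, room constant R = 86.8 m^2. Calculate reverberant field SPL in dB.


Given values:
  Lw = 110.7 dB, R = 86.8 m^2
Formula: SPL = Lw + 10 * log10(4 / R)
Compute 4 / R = 4 / 86.8 = 0.046083
Compute 10 * log10(0.046083) = -13.3646
SPL = 110.7 + (-13.3646) = 97.34

97.34 dB


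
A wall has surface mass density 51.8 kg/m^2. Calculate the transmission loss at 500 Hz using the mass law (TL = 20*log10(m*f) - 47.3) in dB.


Given values:
  m = 51.8 kg/m^2, f = 500 Hz
Formula: TL = 20 * log10(m * f) - 47.3
Compute m * f = 51.8 * 500 = 25900.0
Compute log10(25900.0) = 4.4133
Compute 20 * 4.4133 = 88.266
TL = 88.266 - 47.3 = 40.97

40.97 dB


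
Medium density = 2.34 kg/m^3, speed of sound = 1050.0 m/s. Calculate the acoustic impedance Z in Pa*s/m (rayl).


Given values:
  rho = 2.34 kg/m^3
  c = 1050.0 m/s
Formula: Z = rho * c
Z = 2.34 * 1050.0
Z = 2457.0

2457.0 rayl


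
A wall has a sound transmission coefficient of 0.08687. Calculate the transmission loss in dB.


Given values:
  tau = 0.08687
Formula: TL = 10 * log10(1 / tau)
Compute 1 / tau = 1 / 0.08687 = 11.5115
Compute log10(11.5115) = 1.061132
TL = 10 * 1.061132 = 10.61

10.61 dB


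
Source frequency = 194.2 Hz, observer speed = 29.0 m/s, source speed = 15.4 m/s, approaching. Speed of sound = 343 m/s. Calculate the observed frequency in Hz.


Given values:
  f_s = 194.2 Hz, v_o = 29.0 m/s, v_s = 15.4 m/s
  Direction: approaching
Formula: f_o = f_s * (c + v_o) / (c - v_s)
Numerator: c + v_o = 343 + 29.0 = 372.0
Denominator: c - v_s = 343 - 15.4 = 327.6
f_o = 194.2 * 372.0 / 327.6 = 220.52

220.52 Hz


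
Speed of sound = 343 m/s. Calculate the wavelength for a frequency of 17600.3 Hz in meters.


Given values:
  c = 343 m/s, f = 17600.3 Hz
Formula: lambda = c / f
lambda = 343 / 17600.3
lambda = 0.0195

0.0195 m


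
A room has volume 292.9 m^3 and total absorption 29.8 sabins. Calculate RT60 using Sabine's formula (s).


Given values:
  V = 292.9 m^3
  A = 29.8 sabins
Formula: RT60 = 0.161 * V / A
Numerator: 0.161 * 292.9 = 47.1569
RT60 = 47.1569 / 29.8 = 1.582

1.582 s


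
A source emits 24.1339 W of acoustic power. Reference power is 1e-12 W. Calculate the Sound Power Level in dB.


Given values:
  W = 24.1339 W
  W_ref = 1e-12 W
Formula: SWL = 10 * log10(W / W_ref)
Compute ratio: W / W_ref = 24133900000000
Compute log10: log10(24133900000000) = 13.382628
Multiply: SWL = 10 * 13.382628 = 133.83

133.83 dB


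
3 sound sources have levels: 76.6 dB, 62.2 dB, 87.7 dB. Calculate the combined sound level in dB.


Formula: L_total = 10 * log10( sum(10^(Li/10)) )
  Source 1: 10^(76.6/10) = 45708818.9615
  Source 2: 10^(62.2/10) = 1659586.9074
  Source 3: 10^(87.7/10) = 588843655.3556
Sum of linear values = 636212061.2245
L_total = 10 * log10(636212061.2245) = 88.04

88.04 dB


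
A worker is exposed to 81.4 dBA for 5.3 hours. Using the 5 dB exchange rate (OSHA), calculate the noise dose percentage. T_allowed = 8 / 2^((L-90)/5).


Given values:
  L = 81.4 dBA, T = 5.3 hours
Formula: T_allowed = 8 / 2^((L - 90) / 5)
Compute exponent: (81.4 - 90) / 5 = -1.72
Compute 2^(-1.72) = 0.303549
T_allowed = 8 / 0.303549 = 26.354888 hours
Dose = (T / T_allowed) * 100
Dose = (5.3 / 26.354888) * 100 = 20.11

20.11 %


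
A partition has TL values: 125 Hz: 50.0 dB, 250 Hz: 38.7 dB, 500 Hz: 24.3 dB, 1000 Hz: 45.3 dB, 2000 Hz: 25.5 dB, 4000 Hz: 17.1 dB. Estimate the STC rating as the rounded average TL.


Given TL values at each frequency:
  125 Hz: 50.0 dB
  250 Hz: 38.7 dB
  500 Hz: 24.3 dB
  1000 Hz: 45.3 dB
  2000 Hz: 25.5 dB
  4000 Hz: 17.1 dB
Formula: STC ~ round(average of TL values)
Sum = 50.0 + 38.7 + 24.3 + 45.3 + 25.5 + 17.1 = 200.9
Average = 200.9 / 6 = 33.48
Rounded: 33

33


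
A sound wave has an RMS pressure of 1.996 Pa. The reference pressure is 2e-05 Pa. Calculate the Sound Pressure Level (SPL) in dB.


Given values:
  p = 1.996 Pa
  p_ref = 2e-05 Pa
Formula: SPL = 20 * log10(p / p_ref)
Compute ratio: p / p_ref = 1.996 / 2e-05 = 99800
Compute log10: log10(99800) = 4.999131
Multiply: SPL = 20 * 4.999131 = 99.98

99.98 dB


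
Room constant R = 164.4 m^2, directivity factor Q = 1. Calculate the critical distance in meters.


Given values:
  R = 164.4 m^2, Q = 1
Formula: d_c = 0.141 * sqrt(Q * R)
Compute Q * R = 1 * 164.4 = 164.4
Compute sqrt(164.4) = 12.8219
d_c = 0.141 * 12.8219 = 1.808

1.808 m


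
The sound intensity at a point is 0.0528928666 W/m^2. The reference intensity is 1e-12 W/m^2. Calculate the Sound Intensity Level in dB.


Given values:
  I = 0.0528928666 W/m^2
  I_ref = 1e-12 W/m^2
Formula: SIL = 10 * log10(I / I_ref)
Compute ratio: I / I_ref = 52892866600
Compute log10: log10(52892866600) = 10.723397
Multiply: SIL = 10 * 10.723397 = 107.23

107.23 dB


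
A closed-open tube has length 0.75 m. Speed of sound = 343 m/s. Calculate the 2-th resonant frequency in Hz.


Given values:
  Tube type: closed-open, L = 0.75 m, c = 343 m/s, n = 2
Formula: f_n = (2n - 1) * c / (4 * L)
Compute 2n - 1 = 2*2 - 1 = 3
Compute 4 * L = 4 * 0.75 = 3.0
f = 3 * 343 / 3.0
f = 343.0

343.0 Hz


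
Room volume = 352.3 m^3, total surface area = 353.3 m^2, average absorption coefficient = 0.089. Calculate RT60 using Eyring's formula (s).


Given values:
  V = 352.3 m^3, S = 353.3 m^2, alpha = 0.089
Formula: RT60 = 0.161 * V / (-S * ln(1 - alpha))
Compute ln(1 - 0.089) = ln(0.911) = -0.093212
Denominator: -353.3 * -0.093212 = 32.9318
Numerator: 0.161 * 352.3 = 56.7203
RT60 = 56.7203 / 32.9318 = 1.722

1.722 s


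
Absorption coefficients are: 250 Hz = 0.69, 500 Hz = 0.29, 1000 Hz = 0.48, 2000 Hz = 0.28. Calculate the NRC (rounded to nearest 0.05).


Given values:
  a_250 = 0.69, a_500 = 0.29
  a_1000 = 0.48, a_2000 = 0.28
Formula: NRC = (a250 + a500 + a1000 + a2000) / 4
Sum = 0.69 + 0.29 + 0.48 + 0.28 = 1.74
NRC = 1.74 / 4 = 0.435
Rounded to nearest 0.05: 0.45

0.45


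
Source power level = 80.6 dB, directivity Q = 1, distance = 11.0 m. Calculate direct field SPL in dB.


Given values:
  Lw = 80.6 dB, Q = 1, r = 11.0 m
Formula: SPL = Lw + 10 * log10(Q / (4 * pi * r^2))
Compute 4 * pi * r^2 = 4 * pi * 11.0^2 = 1520.5308
Compute Q / denom = 1 / 1520.5308 = 0.00065767
Compute 10 * log10(0.00065767) = -31.8199
SPL = 80.6 + (-31.8199) = 48.78

48.78 dB


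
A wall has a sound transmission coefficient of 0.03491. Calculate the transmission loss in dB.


Given values:
  tau = 0.03491
Formula: TL = 10 * log10(1 / tau)
Compute 1 / tau = 1 / 0.03491 = 28.6451
Compute log10(28.6451) = 1.45705
TL = 10 * 1.45705 = 14.57

14.57 dB


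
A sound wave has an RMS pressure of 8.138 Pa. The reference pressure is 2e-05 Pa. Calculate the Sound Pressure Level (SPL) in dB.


Given values:
  p = 8.138 Pa
  p_ref = 2e-05 Pa
Formula: SPL = 20 * log10(p / p_ref)
Compute ratio: p / p_ref = 8.138 / 2e-05 = 406900
Compute log10: log10(406900) = 5.609488
Multiply: SPL = 20 * 5.609488 = 112.19

112.19 dB


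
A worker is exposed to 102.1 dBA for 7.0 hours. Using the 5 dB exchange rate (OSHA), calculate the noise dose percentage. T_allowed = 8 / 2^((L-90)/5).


Given values:
  L = 102.1 dBA, T = 7.0 hours
Formula: T_allowed = 8 / 2^((L - 90) / 5)
Compute exponent: (102.1 - 90) / 5 = 2.42
Compute 2^(2.42) = 5.35171
T_allowed = 8 / 5.35171 = 1.494849 hours
Dose = (T / T_allowed) * 100
Dose = (7.0 / 1.494849) * 100 = 468.27

468.27 %


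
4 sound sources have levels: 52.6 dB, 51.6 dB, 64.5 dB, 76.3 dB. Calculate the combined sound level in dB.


Formula: L_total = 10 * log10( sum(10^(Li/10)) )
  Source 1: 10^(52.6/10) = 181970.0859
  Source 2: 10^(51.6/10) = 144543.9771
  Source 3: 10^(64.5/10) = 2818382.9313
  Source 4: 10^(76.3/10) = 42657951.8802
Sum of linear values = 45802848.8745
L_total = 10 * log10(45802848.8745) = 76.61

76.61 dB


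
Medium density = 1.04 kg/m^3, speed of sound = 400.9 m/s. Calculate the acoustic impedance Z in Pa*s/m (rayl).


Given values:
  rho = 1.04 kg/m^3
  c = 400.9 m/s
Formula: Z = rho * c
Z = 1.04 * 400.9
Z = 416.94

416.94 rayl


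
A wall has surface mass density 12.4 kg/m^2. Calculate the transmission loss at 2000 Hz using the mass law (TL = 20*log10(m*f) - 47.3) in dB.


Given values:
  m = 12.4 kg/m^2, f = 2000 Hz
Formula: TL = 20 * log10(m * f) - 47.3
Compute m * f = 12.4 * 2000 = 24800.0
Compute log10(24800.0) = 4.394452
Compute 20 * 4.394452 = 87.889
TL = 87.889 - 47.3 = 40.59

40.59 dB


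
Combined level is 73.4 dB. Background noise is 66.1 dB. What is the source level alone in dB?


Given values:
  L_total = 73.4 dB, L_bg = 66.1 dB
Formula: L_source = 10 * log10(10^(L_total/10) - 10^(L_bg/10))
Convert to linear:
  10^(73.4/10) = 21877616.2395
  10^(66.1/10) = 4073802.778
Difference: 21877616.2395 - 4073802.778 = 17803813.4615
L_source = 10 * log10(17803813.4615) = 72.51

72.51 dB


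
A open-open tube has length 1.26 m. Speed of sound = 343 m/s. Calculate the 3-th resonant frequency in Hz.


Given values:
  Tube type: open-open, L = 1.26 m, c = 343 m/s, n = 3
Formula: f_n = n * c / (2 * L)
Compute 2 * L = 2 * 1.26 = 2.52
f = 3 * 343 / 2.52
f = 408.33

408.33 Hz


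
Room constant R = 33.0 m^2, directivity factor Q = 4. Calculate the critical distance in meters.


Given values:
  R = 33.0 m^2, Q = 4
Formula: d_c = 0.141 * sqrt(Q * R)
Compute Q * R = 4 * 33.0 = 132.0
Compute sqrt(132.0) = 11.4891
d_c = 0.141 * 11.4891 = 1.62

1.62 m


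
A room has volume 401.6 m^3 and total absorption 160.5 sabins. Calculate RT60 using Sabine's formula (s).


Given values:
  V = 401.6 m^3
  A = 160.5 sabins
Formula: RT60 = 0.161 * V / A
Numerator: 0.161 * 401.6 = 64.6576
RT60 = 64.6576 / 160.5 = 0.403

0.403 s


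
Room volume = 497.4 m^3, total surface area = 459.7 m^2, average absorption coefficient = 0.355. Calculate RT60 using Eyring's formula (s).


Given values:
  V = 497.4 m^3, S = 459.7 m^2, alpha = 0.355
Formula: RT60 = 0.161 * V / (-S * ln(1 - alpha))
Compute ln(1 - 0.355) = ln(0.645) = -0.438505
Denominator: -459.7 * -0.438505 = 201.5807
Numerator: 0.161 * 497.4 = 80.0814
RT60 = 80.0814 / 201.5807 = 0.397

0.397 s


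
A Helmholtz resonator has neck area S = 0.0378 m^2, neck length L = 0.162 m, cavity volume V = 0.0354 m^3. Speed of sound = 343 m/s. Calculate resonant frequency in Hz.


Given values:
  S = 0.0378 m^2, L = 0.162 m, V = 0.0354 m^3, c = 343 m/s
Formula: f = (c / (2*pi)) * sqrt(S / (V * L))
Compute V * L = 0.0354 * 0.162 = 0.0057348
Compute S / (V * L) = 0.0378 / 0.0057348 = 6.5913
Compute sqrt(6.5913) = 2.567353
Compute c / (2*pi) = 343 / 6.283185 = 54.590148
f = 54.590148 * 2.567353 = 140.15

140.15 Hz


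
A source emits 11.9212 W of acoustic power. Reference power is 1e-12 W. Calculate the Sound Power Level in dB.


Given values:
  W = 11.9212 W
  W_ref = 1e-12 W
Formula: SWL = 10 * log10(W / W_ref)
Compute ratio: W / W_ref = 11921200000000
Compute log10: log10(11921200000000) = 13.07632
Multiply: SWL = 10 * 13.07632 = 130.76

130.76 dB


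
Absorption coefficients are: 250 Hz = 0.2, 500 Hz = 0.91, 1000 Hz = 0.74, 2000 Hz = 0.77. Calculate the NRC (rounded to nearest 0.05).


Given values:
  a_250 = 0.2, a_500 = 0.91
  a_1000 = 0.74, a_2000 = 0.77
Formula: NRC = (a250 + a500 + a1000 + a2000) / 4
Sum = 0.2 + 0.91 + 0.74 + 0.77 = 2.62
NRC = 2.62 / 4 = 0.655
Rounded to nearest 0.05: 0.65

0.65


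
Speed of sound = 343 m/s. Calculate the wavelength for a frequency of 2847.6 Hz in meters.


Given values:
  c = 343 m/s, f = 2847.6 Hz
Formula: lambda = c / f
lambda = 343 / 2847.6
lambda = 0.1205

0.1205 m


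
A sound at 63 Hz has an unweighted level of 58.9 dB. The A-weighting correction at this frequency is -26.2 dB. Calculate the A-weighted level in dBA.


Given values:
  SPL = 58.9 dB
  A-weighting at 63 Hz = -26.2 dB
Formula: L_A = SPL + A_weight
L_A = 58.9 + (-26.2)
L_A = 32.7

32.7 dBA


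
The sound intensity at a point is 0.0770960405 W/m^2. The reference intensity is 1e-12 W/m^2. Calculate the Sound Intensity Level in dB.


Given values:
  I = 0.0770960405 W/m^2
  I_ref = 1e-12 W/m^2
Formula: SIL = 10 * log10(I / I_ref)
Compute ratio: I / I_ref = 77096040500
Compute log10: log10(77096040500) = 10.887032
Multiply: SIL = 10 * 10.887032 = 108.87

108.87 dB


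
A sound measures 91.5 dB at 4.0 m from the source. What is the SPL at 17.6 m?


Given values:
  SPL1 = 91.5 dB, r1 = 4.0 m, r2 = 17.6 m
Formula: SPL2 = SPL1 - 20 * log10(r2 / r1)
Compute ratio: r2 / r1 = 17.6 / 4.0 = 4.4
Compute log10: log10(4.4) = 0.643453
Compute drop: 20 * 0.643453 = 12.8691
SPL2 = 91.5 - 12.8691 = 78.63

78.63 dB


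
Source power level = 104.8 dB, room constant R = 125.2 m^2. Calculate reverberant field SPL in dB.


Given values:
  Lw = 104.8 dB, R = 125.2 m^2
Formula: SPL = Lw + 10 * log10(4 / R)
Compute 4 / R = 4 / 125.2 = 0.031949
Compute 10 * log10(0.031949) = -14.9554
SPL = 104.8 + (-14.9554) = 89.84

89.84 dB


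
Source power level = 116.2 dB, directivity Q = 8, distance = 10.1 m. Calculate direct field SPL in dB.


Given values:
  Lw = 116.2 dB, Q = 8, r = 10.1 m
Formula: SPL = Lw + 10 * log10(Q / (4 * pi * r^2))
Compute 4 * pi * r^2 = 4 * pi * 10.1^2 = 1281.8955
Compute Q / denom = 8 / 1281.8955 = 0.00624076
Compute 10 * log10(0.00624076) = -22.0476
SPL = 116.2 + (-22.0476) = 94.15

94.15 dB


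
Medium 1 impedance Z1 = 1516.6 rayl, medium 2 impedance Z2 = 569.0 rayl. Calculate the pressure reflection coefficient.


Given values:
  Z1 = 1516.6 rayl, Z2 = 569.0 rayl
Formula: R = (Z2 - Z1) / (Z2 + Z1)
Numerator: Z2 - Z1 = 569.0 - 1516.6 = -947.6
Denominator: Z2 + Z1 = 569.0 + 1516.6 = 2085.6
R = -947.6 / 2085.6 = -0.4544

-0.4544


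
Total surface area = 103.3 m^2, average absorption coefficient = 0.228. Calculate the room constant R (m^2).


Given values:
  S = 103.3 m^2, alpha = 0.228
Formula: R = S * alpha / (1 - alpha)
Numerator: 103.3 * 0.228 = 23.5524
Denominator: 1 - 0.228 = 0.772
R = 23.5524 / 0.772 = 30.51

30.51 m^2


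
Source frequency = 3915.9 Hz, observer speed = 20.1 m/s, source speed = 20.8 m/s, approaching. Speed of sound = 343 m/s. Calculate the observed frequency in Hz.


Given values:
  f_s = 3915.9 Hz, v_o = 20.1 m/s, v_s = 20.8 m/s
  Direction: approaching
Formula: f_o = f_s * (c + v_o) / (c - v_s)
Numerator: c + v_o = 343 + 20.1 = 363.1
Denominator: c - v_s = 343 - 20.8 = 322.2
f_o = 3915.9 * 363.1 / 322.2 = 4412.98

4412.98 Hz


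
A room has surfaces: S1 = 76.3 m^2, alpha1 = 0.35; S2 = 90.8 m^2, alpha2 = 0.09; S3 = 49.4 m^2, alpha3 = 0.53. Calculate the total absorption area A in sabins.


Given surfaces:
  Surface 1: 76.3 * 0.35 = 26.705
  Surface 2: 90.8 * 0.09 = 8.172
  Surface 3: 49.4 * 0.53 = 26.182
Formula: A = sum(Si * alpha_i)
A = 26.705 + 8.172 + 26.182
A = 61.06

61.06 sabins


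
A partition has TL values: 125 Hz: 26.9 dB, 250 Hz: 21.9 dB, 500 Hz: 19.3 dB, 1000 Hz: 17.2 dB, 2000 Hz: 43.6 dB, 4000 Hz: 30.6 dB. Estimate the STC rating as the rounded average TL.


Given TL values at each frequency:
  125 Hz: 26.9 dB
  250 Hz: 21.9 dB
  500 Hz: 19.3 dB
  1000 Hz: 17.2 dB
  2000 Hz: 43.6 dB
  4000 Hz: 30.6 dB
Formula: STC ~ round(average of TL values)
Sum = 26.9 + 21.9 + 19.3 + 17.2 + 43.6 + 30.6 = 159.5
Average = 159.5 / 6 = 26.58
Rounded: 27

27


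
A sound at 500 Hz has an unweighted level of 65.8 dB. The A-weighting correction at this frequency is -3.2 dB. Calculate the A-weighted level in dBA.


Given values:
  SPL = 65.8 dB
  A-weighting at 500 Hz = -3.2 dB
Formula: L_A = SPL + A_weight
L_A = 65.8 + (-3.2)
L_A = 62.6

62.6 dBA


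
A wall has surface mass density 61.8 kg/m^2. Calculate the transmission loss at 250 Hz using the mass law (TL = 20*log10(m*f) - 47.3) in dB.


Given values:
  m = 61.8 kg/m^2, f = 250 Hz
Formula: TL = 20 * log10(m * f) - 47.3
Compute m * f = 61.8 * 250 = 15450.0
Compute log10(15450.0) = 4.188928
Compute 20 * 4.188928 = 83.7786
TL = 83.7786 - 47.3 = 36.48

36.48 dB


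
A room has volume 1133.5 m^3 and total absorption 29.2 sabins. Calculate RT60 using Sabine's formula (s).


Given values:
  V = 1133.5 m^3
  A = 29.2 sabins
Formula: RT60 = 0.161 * V / A
Numerator: 0.161 * 1133.5 = 182.4935
RT60 = 182.4935 / 29.2 = 6.25

6.25 s


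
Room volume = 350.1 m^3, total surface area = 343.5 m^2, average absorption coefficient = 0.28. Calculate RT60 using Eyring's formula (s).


Given values:
  V = 350.1 m^3, S = 343.5 m^2, alpha = 0.28
Formula: RT60 = 0.161 * V / (-S * ln(1 - alpha))
Compute ln(1 - 0.28) = ln(0.72) = -0.328504
Denominator: -343.5 * -0.328504 = 112.8411
Numerator: 0.161 * 350.1 = 56.3661
RT60 = 56.3661 / 112.8411 = 0.5

0.5 s


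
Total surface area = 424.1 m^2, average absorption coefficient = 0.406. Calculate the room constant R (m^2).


Given values:
  S = 424.1 m^2, alpha = 0.406
Formula: R = S * alpha / (1 - alpha)
Numerator: 424.1 * 0.406 = 172.1846
Denominator: 1 - 0.406 = 0.594
R = 172.1846 / 0.594 = 289.87

289.87 m^2


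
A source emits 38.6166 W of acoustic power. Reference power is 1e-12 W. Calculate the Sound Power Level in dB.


Given values:
  W = 38.6166 W
  W_ref = 1e-12 W
Formula: SWL = 10 * log10(W / W_ref)
Compute ratio: W / W_ref = 38616600000000
Compute log10: log10(38616600000000) = 13.586774
Multiply: SWL = 10 * 13.586774 = 135.87

135.87 dB


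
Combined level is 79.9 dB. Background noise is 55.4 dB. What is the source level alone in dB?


Given values:
  L_total = 79.9 dB, L_bg = 55.4 dB
Formula: L_source = 10 * log10(10^(L_total/10) - 10^(L_bg/10))
Convert to linear:
  10^(79.9/10) = 97723722.0956
  10^(55.4/10) = 346736.8505
Difference: 97723722.0956 - 346736.8505 = 97376985.2451
L_source = 10 * log10(97376985.2451) = 79.88

79.88 dB


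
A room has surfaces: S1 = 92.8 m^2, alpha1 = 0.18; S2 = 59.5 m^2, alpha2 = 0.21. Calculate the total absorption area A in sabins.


Given surfaces:
  Surface 1: 92.8 * 0.18 = 16.704
  Surface 2: 59.5 * 0.21 = 12.495
Formula: A = sum(Si * alpha_i)
A = 16.704 + 12.495
A = 29.2

29.2 sabins


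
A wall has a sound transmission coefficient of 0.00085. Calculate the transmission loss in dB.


Given values:
  tau = 0.00085
Formula: TL = 10 * log10(1 / tau)
Compute 1 / tau = 1 / 0.00085 = 1176.4706
Compute log10(1176.4706) = 3.070581
TL = 10 * 3.070581 = 30.71

30.71 dB


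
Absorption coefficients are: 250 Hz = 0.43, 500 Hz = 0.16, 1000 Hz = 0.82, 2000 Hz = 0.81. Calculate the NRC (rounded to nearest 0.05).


Given values:
  a_250 = 0.43, a_500 = 0.16
  a_1000 = 0.82, a_2000 = 0.81
Formula: NRC = (a250 + a500 + a1000 + a2000) / 4
Sum = 0.43 + 0.16 + 0.82 + 0.81 = 2.22
NRC = 2.22 / 4 = 0.555
Rounded to nearest 0.05: 0.55

0.55


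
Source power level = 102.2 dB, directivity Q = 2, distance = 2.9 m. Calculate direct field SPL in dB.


Given values:
  Lw = 102.2 dB, Q = 2, r = 2.9 m
Formula: SPL = Lw + 10 * log10(Q / (4 * pi * r^2))
Compute 4 * pi * r^2 = 4 * pi * 2.9^2 = 105.6832
Compute Q / denom = 2 / 105.6832 = 0.01892448
Compute 10 * log10(0.01892448) = -17.2298
SPL = 102.2 + (-17.2298) = 84.97

84.97 dB


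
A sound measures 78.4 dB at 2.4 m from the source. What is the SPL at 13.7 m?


Given values:
  SPL1 = 78.4 dB, r1 = 2.4 m, r2 = 13.7 m
Formula: SPL2 = SPL1 - 20 * log10(r2 / r1)
Compute ratio: r2 / r1 = 13.7 / 2.4 = 5.7083
Compute log10: log10(5.7083) = 0.756507
Compute drop: 20 * 0.756507 = 15.1301
SPL2 = 78.4 - 15.1301 = 63.27

63.27 dB


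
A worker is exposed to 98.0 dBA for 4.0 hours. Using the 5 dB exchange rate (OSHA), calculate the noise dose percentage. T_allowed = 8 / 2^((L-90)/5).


Given values:
  L = 98.0 dBA, T = 4.0 hours
Formula: T_allowed = 8 / 2^((L - 90) / 5)
Compute exponent: (98.0 - 90) / 5 = 1.6
Compute 2^(1.6) = 3.031433
T_allowed = 8 / 3.031433 = 2.639016 hours
Dose = (T / T_allowed) * 100
Dose = (4.0 / 2.639016) * 100 = 151.57

151.57 %


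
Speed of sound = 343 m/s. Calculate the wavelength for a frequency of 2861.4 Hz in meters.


Given values:
  c = 343 m/s, f = 2861.4 Hz
Formula: lambda = c / f
lambda = 343 / 2861.4
lambda = 0.1199

0.1199 m


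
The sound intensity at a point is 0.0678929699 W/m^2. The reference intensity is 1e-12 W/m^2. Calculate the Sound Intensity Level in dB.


Given values:
  I = 0.0678929699 W/m^2
  I_ref = 1e-12 W/m^2
Formula: SIL = 10 * log10(I / I_ref)
Compute ratio: I / I_ref = 67892969900
Compute log10: log10(67892969900) = 10.831825
Multiply: SIL = 10 * 10.831825 = 108.32

108.32 dB


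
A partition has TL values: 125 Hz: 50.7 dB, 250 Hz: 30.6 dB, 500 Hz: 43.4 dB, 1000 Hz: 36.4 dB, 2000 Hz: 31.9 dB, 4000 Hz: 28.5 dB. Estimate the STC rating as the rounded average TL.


Given TL values at each frequency:
  125 Hz: 50.7 dB
  250 Hz: 30.6 dB
  500 Hz: 43.4 dB
  1000 Hz: 36.4 dB
  2000 Hz: 31.9 dB
  4000 Hz: 28.5 dB
Formula: STC ~ round(average of TL values)
Sum = 50.7 + 30.6 + 43.4 + 36.4 + 31.9 + 28.5 = 221.5
Average = 221.5 / 6 = 36.92
Rounded: 37

37


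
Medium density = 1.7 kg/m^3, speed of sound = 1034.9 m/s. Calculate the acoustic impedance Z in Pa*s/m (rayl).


Given values:
  rho = 1.7 kg/m^3
  c = 1034.9 m/s
Formula: Z = rho * c
Z = 1.7 * 1034.9
Z = 1759.33

1759.33 rayl


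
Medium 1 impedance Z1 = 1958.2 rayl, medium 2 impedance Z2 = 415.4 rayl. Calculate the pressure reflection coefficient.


Given values:
  Z1 = 1958.2 rayl, Z2 = 415.4 rayl
Formula: R = (Z2 - Z1) / (Z2 + Z1)
Numerator: Z2 - Z1 = 415.4 - 1958.2 = -1542.8
Denominator: Z2 + Z1 = 415.4 + 1958.2 = 2373.6
R = -1542.8 / 2373.6 = -0.65

-0.65


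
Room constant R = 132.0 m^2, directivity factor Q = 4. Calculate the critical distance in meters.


Given values:
  R = 132.0 m^2, Q = 4
Formula: d_c = 0.141 * sqrt(Q * R)
Compute Q * R = 4 * 132.0 = 528.0
Compute sqrt(528.0) = 22.9783
d_c = 0.141 * 22.9783 = 3.24

3.24 m


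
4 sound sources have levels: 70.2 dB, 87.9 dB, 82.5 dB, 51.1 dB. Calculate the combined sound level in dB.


Formula: L_total = 10 * log10( sum(10^(Li/10)) )
  Source 1: 10^(70.2/10) = 10471285.4805
  Source 2: 10^(87.9/10) = 616595001.8615
  Source 3: 10^(82.5/10) = 177827941.0039
  Source 4: 10^(51.1/10) = 128824.9552
Sum of linear values = 805023053.3011
L_total = 10 * log10(805023053.3011) = 89.06

89.06 dB


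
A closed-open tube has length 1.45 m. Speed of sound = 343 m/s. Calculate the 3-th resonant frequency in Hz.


Given values:
  Tube type: closed-open, L = 1.45 m, c = 343 m/s, n = 3
Formula: f_n = (2n - 1) * c / (4 * L)
Compute 2n - 1 = 2*3 - 1 = 5
Compute 4 * L = 4 * 1.45 = 5.8
f = 5 * 343 / 5.8
f = 295.69

295.69 Hz


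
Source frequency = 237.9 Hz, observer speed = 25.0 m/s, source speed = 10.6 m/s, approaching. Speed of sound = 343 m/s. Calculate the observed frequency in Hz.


Given values:
  f_s = 237.9 Hz, v_o = 25.0 m/s, v_s = 10.6 m/s
  Direction: approaching
Formula: f_o = f_s * (c + v_o) / (c - v_s)
Numerator: c + v_o = 343 + 25.0 = 368.0
Denominator: c - v_s = 343 - 10.6 = 332.4
f_o = 237.9 * 368.0 / 332.4 = 263.38

263.38 Hz


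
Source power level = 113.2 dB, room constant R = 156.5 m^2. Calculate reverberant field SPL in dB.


Given values:
  Lw = 113.2 dB, R = 156.5 m^2
Formula: SPL = Lw + 10 * log10(4 / R)
Compute 4 / R = 4 / 156.5 = 0.025559
Compute 10 * log10(0.025559) = -15.9246
SPL = 113.2 + (-15.9246) = 97.28

97.28 dB


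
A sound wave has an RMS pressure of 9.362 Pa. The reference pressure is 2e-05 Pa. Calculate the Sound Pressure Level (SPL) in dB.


Given values:
  p = 9.362 Pa
  p_ref = 2e-05 Pa
Formula: SPL = 20 * log10(p / p_ref)
Compute ratio: p / p_ref = 9.362 / 2e-05 = 468100
Compute log10: log10(468100) = 5.670339
Multiply: SPL = 20 * 5.670339 = 113.41

113.41 dB


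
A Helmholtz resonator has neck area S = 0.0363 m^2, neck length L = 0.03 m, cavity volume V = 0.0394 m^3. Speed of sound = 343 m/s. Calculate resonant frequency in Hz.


Given values:
  S = 0.0363 m^2, L = 0.03 m, V = 0.0394 m^3, c = 343 m/s
Formula: f = (c / (2*pi)) * sqrt(S / (V * L))
Compute V * L = 0.0394 * 0.03 = 0.001182
Compute S / (V * L) = 0.0363 / 0.001182 = 30.7107
Compute sqrt(30.7107) = 5.541724
Compute c / (2*pi) = 343 / 6.283185 = 54.590148
f = 54.590148 * 5.541724 = 302.52

302.52 Hz


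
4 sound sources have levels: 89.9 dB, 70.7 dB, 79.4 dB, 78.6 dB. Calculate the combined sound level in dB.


Formula: L_total = 10 * log10( sum(10^(Li/10)) )
  Source 1: 10^(89.9/10) = 977237220.9558
  Source 2: 10^(70.7/10) = 11748975.5494
  Source 3: 10^(79.4/10) = 87096358.9956
  Source 4: 10^(78.6/10) = 72443596.0075
Sum of linear values = 1148526151.5083
L_total = 10 * log10(1148526151.5083) = 90.6

90.6 dB


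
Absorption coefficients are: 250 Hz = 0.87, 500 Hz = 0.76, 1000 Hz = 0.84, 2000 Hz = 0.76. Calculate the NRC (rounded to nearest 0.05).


Given values:
  a_250 = 0.87, a_500 = 0.76
  a_1000 = 0.84, a_2000 = 0.76
Formula: NRC = (a250 + a500 + a1000 + a2000) / 4
Sum = 0.87 + 0.76 + 0.84 + 0.76 = 3.23
NRC = 3.23 / 4 = 0.8075
Rounded to nearest 0.05: 0.8

0.8


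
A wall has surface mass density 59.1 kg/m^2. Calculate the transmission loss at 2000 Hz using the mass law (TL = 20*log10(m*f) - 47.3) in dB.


Given values:
  m = 59.1 kg/m^2, f = 2000 Hz
Formula: TL = 20 * log10(m * f) - 47.3
Compute m * f = 59.1 * 2000 = 118200.0
Compute log10(118200.0) = 5.072617
Compute 20 * 5.072617 = 101.4523
TL = 101.4523 - 47.3 = 54.15

54.15 dB


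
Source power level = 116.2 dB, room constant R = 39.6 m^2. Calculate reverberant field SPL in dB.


Given values:
  Lw = 116.2 dB, R = 39.6 m^2
Formula: SPL = Lw + 10 * log10(4 / R)
Compute 4 / R = 4 / 39.6 = 0.10101
Compute 10 * log10(0.10101) = -9.9564
SPL = 116.2 + (-9.9564) = 106.24

106.24 dB


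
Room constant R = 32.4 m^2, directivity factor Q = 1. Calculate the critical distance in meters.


Given values:
  R = 32.4 m^2, Q = 1
Formula: d_c = 0.141 * sqrt(Q * R)
Compute Q * R = 1 * 32.4 = 32.4
Compute sqrt(32.4) = 5.6921
d_c = 0.141 * 5.6921 = 0.803

0.803 m


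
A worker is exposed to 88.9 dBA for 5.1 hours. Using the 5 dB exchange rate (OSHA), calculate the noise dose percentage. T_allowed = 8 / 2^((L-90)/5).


Given values:
  L = 88.9 dBA, T = 5.1 hours
Formula: T_allowed = 8 / 2^((L - 90) / 5)
Compute exponent: (88.9 - 90) / 5 = -0.22
Compute 2^(-0.22) = 0.858565
T_allowed = 8 / 0.858565 = 9.317873 hours
Dose = (T / T_allowed) * 100
Dose = (5.1 / 9.317873) * 100 = 54.73

54.73 %


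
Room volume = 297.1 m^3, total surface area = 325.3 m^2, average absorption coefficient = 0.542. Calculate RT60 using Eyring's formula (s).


Given values:
  V = 297.1 m^3, S = 325.3 m^2, alpha = 0.542
Formula: RT60 = 0.161 * V / (-S * ln(1 - alpha))
Compute ln(1 - 0.542) = ln(0.458) = -0.780886
Denominator: -325.3 * -0.780886 = 254.0222
Numerator: 0.161 * 297.1 = 47.8331
RT60 = 47.8331 / 254.0222 = 0.188

0.188 s


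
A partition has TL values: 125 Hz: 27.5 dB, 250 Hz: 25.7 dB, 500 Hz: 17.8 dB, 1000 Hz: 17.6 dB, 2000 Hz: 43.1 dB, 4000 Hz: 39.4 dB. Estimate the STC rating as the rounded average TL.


Given TL values at each frequency:
  125 Hz: 27.5 dB
  250 Hz: 25.7 dB
  500 Hz: 17.8 dB
  1000 Hz: 17.6 dB
  2000 Hz: 43.1 dB
  4000 Hz: 39.4 dB
Formula: STC ~ round(average of TL values)
Sum = 27.5 + 25.7 + 17.8 + 17.6 + 43.1 + 39.4 = 171.1
Average = 171.1 / 6 = 28.52
Rounded: 29

29


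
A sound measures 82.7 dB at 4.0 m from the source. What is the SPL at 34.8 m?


Given values:
  SPL1 = 82.7 dB, r1 = 4.0 m, r2 = 34.8 m
Formula: SPL2 = SPL1 - 20 * log10(r2 / r1)
Compute ratio: r2 / r1 = 34.8 / 4.0 = 8.7
Compute log10: log10(8.7) = 0.939519
Compute drop: 20 * 0.939519 = 18.7904
SPL2 = 82.7 - 18.7904 = 63.91

63.91 dB


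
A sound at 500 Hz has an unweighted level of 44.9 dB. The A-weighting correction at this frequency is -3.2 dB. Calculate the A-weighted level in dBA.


Given values:
  SPL = 44.9 dB
  A-weighting at 500 Hz = -3.2 dB
Formula: L_A = SPL + A_weight
L_A = 44.9 + (-3.2)
L_A = 41.7

41.7 dBA


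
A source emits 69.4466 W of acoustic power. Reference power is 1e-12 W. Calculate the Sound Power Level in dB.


Given values:
  W = 69.4466 W
  W_ref = 1e-12 W
Formula: SWL = 10 * log10(W / W_ref)
Compute ratio: W / W_ref = 69446600000000
Compute log10: log10(69446600000000) = 13.841651
Multiply: SWL = 10 * 13.841651 = 138.42

138.42 dB


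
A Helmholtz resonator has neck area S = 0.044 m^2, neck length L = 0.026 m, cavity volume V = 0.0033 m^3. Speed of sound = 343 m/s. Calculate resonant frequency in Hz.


Given values:
  S = 0.044 m^2, L = 0.026 m, V = 0.0033 m^3, c = 343 m/s
Formula: f = (c / (2*pi)) * sqrt(S / (V * L))
Compute V * L = 0.0033 * 0.026 = 8.58e-05
Compute S / (V * L) = 0.044 / 8.58e-05 = 512.8205
Compute sqrt(512.8205) = 22.64554
Compute c / (2*pi) = 343 / 6.283185 = 54.590148
f = 54.590148 * 22.64554 = 1236.22

1236.22 Hz


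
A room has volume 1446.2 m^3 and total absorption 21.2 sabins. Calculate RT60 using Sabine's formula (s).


Given values:
  V = 1446.2 m^3
  A = 21.2 sabins
Formula: RT60 = 0.161 * V / A
Numerator: 0.161 * 1446.2 = 232.8382
RT60 = 232.8382 / 21.2 = 10.983

10.983 s


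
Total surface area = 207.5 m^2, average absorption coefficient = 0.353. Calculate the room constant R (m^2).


Given values:
  S = 207.5 m^2, alpha = 0.353
Formula: R = S * alpha / (1 - alpha)
Numerator: 207.5 * 0.353 = 73.2475
Denominator: 1 - 0.353 = 0.647
R = 73.2475 / 0.647 = 113.21

113.21 m^2


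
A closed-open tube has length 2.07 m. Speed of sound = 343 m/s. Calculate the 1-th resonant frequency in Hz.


Given values:
  Tube type: closed-open, L = 2.07 m, c = 343 m/s, n = 1
Formula: f_n = (2n - 1) * c / (4 * L)
Compute 2n - 1 = 2*1 - 1 = 1
Compute 4 * L = 4 * 2.07 = 8.28
f = 1 * 343 / 8.28
f = 41.43

41.43 Hz


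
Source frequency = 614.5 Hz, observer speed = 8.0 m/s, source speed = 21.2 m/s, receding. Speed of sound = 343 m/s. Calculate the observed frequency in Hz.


Given values:
  f_s = 614.5 Hz, v_o = 8.0 m/s, v_s = 21.2 m/s
  Direction: receding
Formula: f_o = f_s * (c - v_o) / (c + v_s)
Numerator: c - v_o = 343 - 8.0 = 335.0
Denominator: c + v_s = 343 + 21.2 = 364.2
f_o = 614.5 * 335.0 / 364.2 = 565.23

565.23 Hz


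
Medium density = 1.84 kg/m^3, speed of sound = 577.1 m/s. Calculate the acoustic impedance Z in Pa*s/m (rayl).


Given values:
  rho = 1.84 kg/m^3
  c = 577.1 m/s
Formula: Z = rho * c
Z = 1.84 * 577.1
Z = 1061.86

1061.86 rayl


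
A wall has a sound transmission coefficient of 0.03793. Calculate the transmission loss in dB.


Given values:
  tau = 0.03793
Formula: TL = 10 * log10(1 / tau)
Compute 1 / tau = 1 / 0.03793 = 26.3644
Compute log10(26.3644) = 1.421018
TL = 10 * 1.421018 = 14.21

14.21 dB


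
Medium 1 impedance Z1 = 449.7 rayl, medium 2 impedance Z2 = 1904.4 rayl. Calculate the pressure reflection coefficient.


Given values:
  Z1 = 449.7 rayl, Z2 = 1904.4 rayl
Formula: R = (Z2 - Z1) / (Z2 + Z1)
Numerator: Z2 - Z1 = 1904.4 - 449.7 = 1454.7
Denominator: Z2 + Z1 = 1904.4 + 449.7 = 2354.1
R = 1454.7 / 2354.1 = 0.6179

0.6179


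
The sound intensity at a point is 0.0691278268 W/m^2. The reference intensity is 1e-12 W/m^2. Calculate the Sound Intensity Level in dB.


Given values:
  I = 0.0691278268 W/m^2
  I_ref = 1e-12 W/m^2
Formula: SIL = 10 * log10(I / I_ref)
Compute ratio: I / I_ref = 69127826800
Compute log10: log10(69127826800) = 10.839653
Multiply: SIL = 10 * 10.839653 = 108.4

108.4 dB


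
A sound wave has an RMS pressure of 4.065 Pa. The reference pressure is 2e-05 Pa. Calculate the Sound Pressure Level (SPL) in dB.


Given values:
  p = 4.065 Pa
  p_ref = 2e-05 Pa
Formula: SPL = 20 * log10(p / p_ref)
Compute ratio: p / p_ref = 4.065 / 2e-05 = 203250
Compute log10: log10(203250) = 5.308031
Multiply: SPL = 20 * 5.308031 = 106.16

106.16 dB


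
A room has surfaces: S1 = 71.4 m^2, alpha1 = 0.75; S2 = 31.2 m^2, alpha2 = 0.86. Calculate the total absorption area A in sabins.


Given surfaces:
  Surface 1: 71.4 * 0.75 = 53.55
  Surface 2: 31.2 * 0.86 = 26.832
Formula: A = sum(Si * alpha_i)
A = 53.55 + 26.832
A = 80.38

80.38 sabins


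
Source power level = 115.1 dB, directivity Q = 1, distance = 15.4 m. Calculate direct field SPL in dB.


Given values:
  Lw = 115.1 dB, Q = 1, r = 15.4 m
Formula: SPL = Lw + 10 * log10(Q / (4 * pi * r^2))
Compute 4 * pi * r^2 = 4 * pi * 15.4^2 = 2980.2405
Compute Q / denom = 1 / 2980.2405 = 0.00033554
Compute 10 * log10(0.00033554) = -34.7426
SPL = 115.1 + (-34.7426) = 80.36

80.36 dB


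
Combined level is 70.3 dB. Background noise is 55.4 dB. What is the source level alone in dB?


Given values:
  L_total = 70.3 dB, L_bg = 55.4 dB
Formula: L_source = 10 * log10(10^(L_total/10) - 10^(L_bg/10))
Convert to linear:
  10^(70.3/10) = 10715193.0524
  10^(55.4/10) = 346736.8505
Difference: 10715193.0524 - 346736.8505 = 10368456.2019
L_source = 10 * log10(10368456.2019) = 70.16

70.16 dB
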